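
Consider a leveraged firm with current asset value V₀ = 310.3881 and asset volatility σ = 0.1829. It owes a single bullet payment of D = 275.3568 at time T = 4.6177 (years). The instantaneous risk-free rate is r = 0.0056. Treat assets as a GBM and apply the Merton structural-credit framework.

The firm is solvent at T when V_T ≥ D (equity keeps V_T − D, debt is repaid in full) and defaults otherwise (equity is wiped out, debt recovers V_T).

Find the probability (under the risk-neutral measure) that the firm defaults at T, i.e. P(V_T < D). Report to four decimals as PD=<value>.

PD=0.4309

d₁ = [ln(V₀/D) + (r + σ²/2)T] / (σ√T)
   = [ln(310.3881/275.3568) + (0.0056 + 0.5·0.1829²)·4.6177] / (0.1829·√4.6177)
   = [0.119756 + 0.103096] / 0.393031 = 0.567008
d₂ = d₁ − σ√T = 0.567008 − 0.393031 = 0.173977
risk-neutral PD = N(−d₂) = N(-0.173977) = 0.430942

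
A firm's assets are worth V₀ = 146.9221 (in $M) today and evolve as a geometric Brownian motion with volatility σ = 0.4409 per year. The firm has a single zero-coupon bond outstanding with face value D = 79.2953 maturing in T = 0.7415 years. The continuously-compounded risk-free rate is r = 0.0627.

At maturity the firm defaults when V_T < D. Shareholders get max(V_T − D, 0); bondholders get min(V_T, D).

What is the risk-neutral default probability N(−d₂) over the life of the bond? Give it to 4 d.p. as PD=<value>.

PD=0.0597

d₁ = [ln(V₀/D) + (r + σ²/2)T] / (σ√T)
   = [ln(146.9221/79.2953) + (0.0627 + 0.5·0.4409²)·0.7415] / (0.4409·√0.7415)
   = [0.616724 + 0.118563] / 0.379661 = 1.936694
d₂ = d₁ − σ√T = 1.936694 − 0.379661 = 1.557034
risk-neutral PD = N(−d₂) = N(-1.557034) = 0.059731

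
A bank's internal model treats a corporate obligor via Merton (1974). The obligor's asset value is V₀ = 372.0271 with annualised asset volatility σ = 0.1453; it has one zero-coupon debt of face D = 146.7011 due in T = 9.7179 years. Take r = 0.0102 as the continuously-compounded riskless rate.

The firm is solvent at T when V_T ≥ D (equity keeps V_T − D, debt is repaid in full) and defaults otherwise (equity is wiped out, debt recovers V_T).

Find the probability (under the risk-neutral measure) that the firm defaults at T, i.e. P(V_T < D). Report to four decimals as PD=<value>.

PD=0.0203

d₁ = [ln(V₀/D) + (r + σ²/2)T] / (σ√T)
   = [ln(372.0271/146.7011) + (0.0102 + 0.5·0.1453²)·9.7179] / (0.1453·√9.7179)
   = [0.930570 + 0.201705] / 0.452952 = 2.499770
d₂ = d₁ − σ√T = 2.499770 − 0.452952 = 2.046818
risk-neutral PD = N(−d₂) = N(-2.046818) = 0.020338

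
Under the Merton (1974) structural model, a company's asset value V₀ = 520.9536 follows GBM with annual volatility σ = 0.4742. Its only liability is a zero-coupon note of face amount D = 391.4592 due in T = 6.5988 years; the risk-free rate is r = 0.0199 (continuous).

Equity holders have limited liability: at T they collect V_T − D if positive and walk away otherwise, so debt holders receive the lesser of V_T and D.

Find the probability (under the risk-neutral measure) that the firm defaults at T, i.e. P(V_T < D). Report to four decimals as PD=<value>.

d₁ = [ln(V₀/D) + (r + σ²/2)T] / (σ√T)
   = [ln(520.9536/391.4592) + (0.0199 + 0.5·0.4742²)·6.5988] / (0.4742·√6.5988)
   = [0.285780 + 0.873238] / 1.218131 = 0.951472
d₂ = d₁ − σ√T = 0.951472 − 1.218131 = -0.266659
risk-neutral PD = N(−d₂) = N(0.266659) = 0.605134

PD=0.6051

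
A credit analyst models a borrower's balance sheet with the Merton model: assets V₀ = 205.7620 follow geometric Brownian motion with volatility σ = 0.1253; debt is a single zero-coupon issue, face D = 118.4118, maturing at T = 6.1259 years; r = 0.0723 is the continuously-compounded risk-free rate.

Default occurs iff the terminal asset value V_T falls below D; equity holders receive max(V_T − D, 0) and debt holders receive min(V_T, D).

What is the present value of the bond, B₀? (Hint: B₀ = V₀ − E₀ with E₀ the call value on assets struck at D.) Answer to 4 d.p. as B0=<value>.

d₁ = [ln(V₀/D) + (r + σ²/2)T] / (σ√T)
   = [ln(205.7620/118.4118) + (0.0723 + 0.5·0.1253²)·6.1259] / (0.1253·√6.1259)
   = [0.552552 + 0.490991] / 0.310124 = 3.364917
d₂ = d₁ − σ√T = 3.364917 − 0.310124 = 3.054792
N(d₁) = 0.999617,  N(d₂) = 0.998874,  e^(−rT) = 0.642170
E₀ = V₀·N(d₁) − D·e^(−rT)·N(d₂)
   = 205.7620·0.999617 − 118.4118·0.642170·0.998874 = 129.728377
B₀ = V₀ − E₀ = 205.7620 − 129.728377 = 76.033623

B0=76.0336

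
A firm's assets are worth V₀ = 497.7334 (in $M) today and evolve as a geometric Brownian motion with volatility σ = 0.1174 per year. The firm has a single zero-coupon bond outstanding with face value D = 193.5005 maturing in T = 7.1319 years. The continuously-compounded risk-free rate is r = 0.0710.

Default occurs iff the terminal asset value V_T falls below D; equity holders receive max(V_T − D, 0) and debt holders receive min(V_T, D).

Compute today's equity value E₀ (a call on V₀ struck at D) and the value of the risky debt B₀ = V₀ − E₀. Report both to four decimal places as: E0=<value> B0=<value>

E0=381.1141 B0=116.6193

d₁ = [ln(V₀/D) + (r + σ²/2)T] / (σ√T)
   = [ln(497.7334/193.5005) + (0.0710 + 0.5·0.1174²)·7.1319] / (0.1174·√7.1319)
   = [0.944784 + 0.555514] / 0.313524 = 4.785274
d₂ = d₁ − σ√T = 4.785274 − 0.313524 = 4.471750
N(d₁) = 0.999999,  N(d₂) = 0.999996,  e^(−rT) = 0.602682
E₀ = V₀·N(d₁) − D·e^(−rT)·N(d₂)
   = 497.7334·0.999999 − 193.5005·0.602682·0.999996 = 381.114079
B₀ = V₀ − E₀ = 497.7334 − 381.114079 = 116.619321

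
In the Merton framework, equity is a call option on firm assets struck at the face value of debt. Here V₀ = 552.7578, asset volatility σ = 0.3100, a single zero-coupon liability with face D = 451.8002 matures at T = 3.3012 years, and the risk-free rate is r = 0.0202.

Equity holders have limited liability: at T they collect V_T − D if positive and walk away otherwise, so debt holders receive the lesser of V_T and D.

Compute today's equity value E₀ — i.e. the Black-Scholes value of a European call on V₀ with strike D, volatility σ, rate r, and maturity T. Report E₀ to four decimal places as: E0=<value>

d₁ = [ln(V₀/D) + (r + σ²/2)T] / (σ√T)
   = [ln(552.7578/451.8002) + (0.0202 + 0.5·0.3100²)·3.3012] / (0.3100·√3.3012)
   = [0.201680 + 0.225307] / 0.563245 = 0.758083
d₂ = d₁ − σ√T = 0.758083 − 0.563245 = 0.194838
N(d₁) = 0.775799,  N(d₂) = 0.577240,  e^(−rT) = 0.935491
E₀ = V₀·N(d₁) − D·e^(−rT)·N(d₂)
   = 552.7578·0.775799 − 451.8002·0.935491·0.577240 = 184.855887

E0=184.8559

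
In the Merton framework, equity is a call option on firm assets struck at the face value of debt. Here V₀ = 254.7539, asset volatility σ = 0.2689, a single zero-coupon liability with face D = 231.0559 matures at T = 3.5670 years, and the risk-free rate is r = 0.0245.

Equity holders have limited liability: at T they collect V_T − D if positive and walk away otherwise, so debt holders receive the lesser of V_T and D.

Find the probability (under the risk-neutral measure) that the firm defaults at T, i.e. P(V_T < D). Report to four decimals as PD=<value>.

PD=0.4560

d₁ = [ln(V₀/D) + (r + σ²/2)T] / (σ√T)
   = [ln(254.7539/231.0559) + (0.0245 + 0.5·0.2689²)·3.5670] / (0.2689·√3.5670)
   = [0.097638 + 0.216351] / 0.507858 = 0.618263
d₂ = d₁ − σ√T = 0.618263 − 0.507858 = 0.110405
risk-neutral PD = N(−d₂) = N(-0.110405) = 0.456044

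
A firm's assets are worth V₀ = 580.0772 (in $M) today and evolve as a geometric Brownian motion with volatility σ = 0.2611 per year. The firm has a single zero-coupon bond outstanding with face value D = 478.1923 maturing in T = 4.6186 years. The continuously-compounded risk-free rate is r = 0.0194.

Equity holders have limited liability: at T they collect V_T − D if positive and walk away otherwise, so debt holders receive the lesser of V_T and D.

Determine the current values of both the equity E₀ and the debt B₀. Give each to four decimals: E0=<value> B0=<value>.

d₁ = [ln(V₀/D) + (r + σ²/2)T] / (σ√T)
   = [ln(580.0772/478.1923) + (0.0194 + 0.5·0.2611²)·4.6186] / (0.2611·√4.6186)
   = [0.193148 + 0.247033] / 0.561128 = 0.784458
d₂ = d₁ − σ√T = 0.784458 − 0.561128 = 0.223330
N(d₁) = 0.783614,  N(d₂) = 0.588361,  e^(−rT) = 0.914296
E₀ = V₀·N(d₁) − D·e^(−rT)·N(d₂)
   = 580.0772·0.783614 − 478.1923·0.914296·0.588361 = 197.320033
B₀ = V₀ − E₀ = 580.0772 − 197.320033 = 382.757167

E0=197.3200 B0=382.7572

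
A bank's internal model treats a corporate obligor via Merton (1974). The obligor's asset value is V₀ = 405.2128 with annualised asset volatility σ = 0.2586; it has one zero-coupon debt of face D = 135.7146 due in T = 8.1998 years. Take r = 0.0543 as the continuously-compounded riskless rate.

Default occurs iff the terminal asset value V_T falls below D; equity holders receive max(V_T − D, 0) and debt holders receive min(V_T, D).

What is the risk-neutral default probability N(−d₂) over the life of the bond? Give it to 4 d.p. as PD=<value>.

PD=0.0438

d₁ = [ln(V₀/D) + (r + σ²/2)T] / (σ√T)
   = [ln(405.2128/135.7146) + (0.0543 + 0.5·0.2586²)·8.1998] / (0.2586·√8.1998)
   = [1.093858 + 0.719426] / 0.740509 = 2.448700
d₂ = d₁ − σ√T = 2.448700 − 0.740509 = 1.708192
risk-neutral PD = N(−d₂) = N(-1.708192) = 0.043800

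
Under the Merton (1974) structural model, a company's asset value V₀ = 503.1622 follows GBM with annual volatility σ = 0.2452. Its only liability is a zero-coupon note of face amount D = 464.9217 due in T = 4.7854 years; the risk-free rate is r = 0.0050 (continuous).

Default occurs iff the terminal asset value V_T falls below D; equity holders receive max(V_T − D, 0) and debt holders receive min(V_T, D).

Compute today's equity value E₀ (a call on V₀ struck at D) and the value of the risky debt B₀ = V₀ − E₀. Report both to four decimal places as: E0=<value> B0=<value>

E0=127.6177 B0=375.5445

d₁ = [ln(V₀/D) + (r + σ²/2)T] / (σ√T)
   = [ln(503.1622/464.9217) + (0.0050 + 0.5·0.2452²)·4.7854] / (0.2452·√4.7854)
   = [0.079044 + 0.167783] / 0.536389 = 0.460164
d₂ = d₁ − σ√T = 0.460164 − 0.536389 = -0.076224
N(d₁) = 0.677301,  N(d₂) = 0.469620,  e^(−rT) = 0.976357
E₀ = V₀·N(d₁) − D·e^(−rT)·N(d₂)
   = 503.1622·0.677301 − 464.9217·0.976357·0.469620 = 127.617657
B₀ = V₀ − E₀ = 503.1622 − 127.617657 = 375.544543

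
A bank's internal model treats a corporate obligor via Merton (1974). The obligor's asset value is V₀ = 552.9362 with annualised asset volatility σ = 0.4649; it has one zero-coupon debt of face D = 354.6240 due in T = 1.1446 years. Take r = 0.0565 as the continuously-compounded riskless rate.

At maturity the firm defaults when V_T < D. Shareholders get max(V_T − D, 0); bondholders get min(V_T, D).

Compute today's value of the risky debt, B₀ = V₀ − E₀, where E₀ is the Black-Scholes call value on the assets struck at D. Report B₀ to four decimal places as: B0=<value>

d₁ = [ln(V₀/D) + (r + σ²/2)T] / (σ√T)
   = [ln(552.9362/354.6240) + (0.0565 + 0.5·0.4649²)·1.1446] / (0.4649·√1.1446)
   = [0.444185 + 0.188362] / 0.497378 = 1.271763
d₂ = d₁ − σ√T = 1.271763 − 0.497378 = 0.774385
N(d₁) = 0.898271,  N(d₂) = 0.780649,  e^(−rT) = 0.937377
E₀ = V₀·N(d₁) − D·e^(−rT)·N(d₂)
   = 552.9362·0.898271 − 354.6240·0.937377·0.780649 = 237.186439
B₀ = V₀ − E₀ = 552.9362 − 237.186439 = 315.749761

B0=315.7498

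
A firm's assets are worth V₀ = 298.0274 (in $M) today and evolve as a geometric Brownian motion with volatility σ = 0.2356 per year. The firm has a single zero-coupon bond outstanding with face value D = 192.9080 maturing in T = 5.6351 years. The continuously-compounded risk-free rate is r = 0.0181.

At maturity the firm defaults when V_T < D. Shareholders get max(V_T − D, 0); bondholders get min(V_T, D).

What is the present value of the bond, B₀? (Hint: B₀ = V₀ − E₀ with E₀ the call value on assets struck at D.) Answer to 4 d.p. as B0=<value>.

B0=163.0305

d₁ = [ln(V₀/D) + (r + σ²/2)T] / (σ√T)
   = [ln(298.0274/192.9080) + (0.0181 + 0.5·0.2356²)·5.6351] / (0.2356·√5.6351)
   = [0.434972 + 0.258390] / 0.559276 = 1.239750
d₂ = d₁ − σ√T = 1.239750 − 0.559276 = 0.680474
N(d₁) = 0.892466,  N(d₂) = 0.751898,  e^(−rT) = 0.903034
E₀ = V₀·N(d₁) − D·e^(−rT)·N(d₂)
   = 298.0274·0.892466 − 192.9080·0.903034·0.751898 = 134.996899
B₀ = V₀ − E₀ = 298.0274 − 134.996899 = 163.030501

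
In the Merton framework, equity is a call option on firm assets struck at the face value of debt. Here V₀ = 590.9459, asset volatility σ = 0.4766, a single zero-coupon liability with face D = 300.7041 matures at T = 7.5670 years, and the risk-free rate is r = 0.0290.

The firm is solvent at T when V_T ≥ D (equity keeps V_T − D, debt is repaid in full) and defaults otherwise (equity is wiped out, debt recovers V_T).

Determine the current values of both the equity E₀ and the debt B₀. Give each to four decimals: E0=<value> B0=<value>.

E0=414.1717 B0=176.7742

d₁ = [ln(V₀/D) + (r + σ²/2)T] / (σ√T)
   = [ln(590.9459/300.7041) + (0.0290 + 0.5·0.4766²)·7.5670] / (0.4766·√7.5670)
   = [0.675598 + 1.078856] / 1.311040 = 1.338215
d₂ = d₁ − σ√T = 1.338215 − 1.311040 = 0.027175
N(d₁) = 0.909587,  N(d₂) = 0.510840,  e^(−rT) = 0.802966
E₀ = V₀·N(d₁) − D·e^(−rT)·N(d₂)
   = 590.9459·0.909587 − 300.7041·0.802966·0.510840 = 414.171663
B₀ = V₀ − E₀ = 590.9459 − 414.171663 = 176.774237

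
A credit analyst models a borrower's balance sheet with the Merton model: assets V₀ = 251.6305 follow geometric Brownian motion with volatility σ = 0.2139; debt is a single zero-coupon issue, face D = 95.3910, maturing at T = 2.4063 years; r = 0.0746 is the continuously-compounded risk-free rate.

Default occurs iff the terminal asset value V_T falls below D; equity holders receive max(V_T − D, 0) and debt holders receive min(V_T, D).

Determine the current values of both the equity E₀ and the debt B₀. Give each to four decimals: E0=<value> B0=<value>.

E0=171.9173 B0=79.7132

d₁ = [ln(V₀/D) + (r + σ²/2)T] / (σ√T)
   = [ln(251.6305/95.3910) + (0.0746 + 0.5·0.2139²)·2.4063] / (0.2139·√2.4063)
   = [0.969978 + 0.234558] / 0.331807 = 3.630228
d₂ = d₁ − σ√T = 3.630228 − 0.331807 = 3.298421
N(d₁) = 0.999858,  N(d₂) = 0.999514,  e^(−rT) = 0.835680
E₀ = V₀·N(d₁) − D·e^(−rT)·N(d₂)
   = 251.6305·0.999858 − 95.3910·0.835680·0.999514 = 171.917313
B₀ = V₀ − E₀ = 251.6305 − 171.917313 = 79.713187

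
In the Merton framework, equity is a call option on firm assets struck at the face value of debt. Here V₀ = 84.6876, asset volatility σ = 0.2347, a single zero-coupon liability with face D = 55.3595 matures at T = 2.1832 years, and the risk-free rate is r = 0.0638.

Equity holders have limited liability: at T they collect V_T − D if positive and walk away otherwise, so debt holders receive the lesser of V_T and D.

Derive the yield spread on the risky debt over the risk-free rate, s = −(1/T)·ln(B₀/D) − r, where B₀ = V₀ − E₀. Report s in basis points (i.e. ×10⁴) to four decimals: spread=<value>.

spread=45.5807

d₁ = [ln(V₀/D) + (r + σ²/2)T] / (σ√T)
   = [ln(84.6876/55.3595) + (0.0638 + 0.5·0.2347²)·2.1832] / (0.2347·√2.1832)
   = [0.425121 + 0.199418] / 0.346785 = 1.800942
d₂ = d₁ − σ√T = 1.800942 − 0.346785 = 1.454157
N(d₁) = 0.964144,  N(d₂) = 0.927049,  e^(−rT) = 0.869977
E₀ = V₀·N(d₁) − D·e^(−rT)·N(d₂)
   = 84.6876·0.964144 − 55.3595·0.869977·0.927049 = 37.002979
B₀ = V₀ − E₀ = 84.6876 − 37.002979 = 47.684621
spread = −(1/T)·ln(B₀/D) − r = −(1/2.1832)·ln(47.684621/55.3595) − 0.0638 = 0.00455807
in basis points: 0.00455807 × 10⁴ = 45.5807 bp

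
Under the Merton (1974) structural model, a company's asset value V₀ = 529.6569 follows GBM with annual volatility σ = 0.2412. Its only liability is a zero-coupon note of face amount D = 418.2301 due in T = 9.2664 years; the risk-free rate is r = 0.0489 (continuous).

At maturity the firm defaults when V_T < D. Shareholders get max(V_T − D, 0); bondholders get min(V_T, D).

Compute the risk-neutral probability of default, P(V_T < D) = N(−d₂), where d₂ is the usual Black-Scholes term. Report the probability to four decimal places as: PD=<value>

d₁ = [ln(V₀/D) + (r + σ²/2)T] / (σ√T)
   = [ln(529.6569/418.2301) + (0.0489 + 0.5·0.2412²)·9.2664] / (0.2412·√9.2664)
   = [0.236198 + 0.722675] / 0.734231 = 1.305954
d₂ = d₁ − σ√T = 1.305954 − 0.734231 = 0.571723
risk-neutral PD = N(−d₂) = N(-0.571723) = 0.283755

PD=0.2838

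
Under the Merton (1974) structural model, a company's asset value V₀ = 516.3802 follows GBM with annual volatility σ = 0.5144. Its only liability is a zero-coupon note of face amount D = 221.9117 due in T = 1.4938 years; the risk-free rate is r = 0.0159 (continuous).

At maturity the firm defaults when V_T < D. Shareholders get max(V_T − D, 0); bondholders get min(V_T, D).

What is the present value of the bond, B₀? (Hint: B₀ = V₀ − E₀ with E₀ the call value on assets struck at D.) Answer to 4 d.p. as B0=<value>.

d₁ = [ln(V₀/D) + (r + σ²/2)T] / (σ√T)
   = [ln(516.3802/221.9117) + (0.0159 + 0.5·0.5144²)·1.4938] / (0.5144·√1.4938)
   = [0.844564 + 0.221387] / 0.628705 = 1.695469
d₂ = d₁ − σ√T = 1.695469 − 0.628705 = 1.066763
N(d₁) = 0.955007,  N(d₂) = 0.856961,  e^(−rT) = 0.976528
E₀ = V₀·N(d₁) − D·e^(−rT)·N(d₂)
   = 516.3802·0.955007 − 221.9117·0.976528·0.856961 = 307.440554
B₀ = V₀ − E₀ = 516.3802 − 307.440554 = 208.939646

B0=208.9396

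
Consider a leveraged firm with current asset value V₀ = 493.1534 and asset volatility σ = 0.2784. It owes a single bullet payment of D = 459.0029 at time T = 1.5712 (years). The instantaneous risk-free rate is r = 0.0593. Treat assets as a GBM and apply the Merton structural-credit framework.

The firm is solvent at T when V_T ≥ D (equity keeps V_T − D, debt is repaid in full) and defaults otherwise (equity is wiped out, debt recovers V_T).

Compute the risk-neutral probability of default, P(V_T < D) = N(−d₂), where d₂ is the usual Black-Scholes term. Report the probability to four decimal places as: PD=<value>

PD=0.3828

d₁ = [ln(V₀/D) + (r + σ²/2)T] / (σ√T)
   = [ln(493.1534/459.0029) + (0.0593 + 0.5·0.2784²)·1.5712] / (0.2784·√1.5712)
   = [0.071764 + 0.154061] / 0.348967 = 0.647124
d₂ = d₁ − σ√T = 0.647124 − 0.348967 = 0.298156
risk-neutral PD = N(−d₂) = N(-0.298156) = 0.382792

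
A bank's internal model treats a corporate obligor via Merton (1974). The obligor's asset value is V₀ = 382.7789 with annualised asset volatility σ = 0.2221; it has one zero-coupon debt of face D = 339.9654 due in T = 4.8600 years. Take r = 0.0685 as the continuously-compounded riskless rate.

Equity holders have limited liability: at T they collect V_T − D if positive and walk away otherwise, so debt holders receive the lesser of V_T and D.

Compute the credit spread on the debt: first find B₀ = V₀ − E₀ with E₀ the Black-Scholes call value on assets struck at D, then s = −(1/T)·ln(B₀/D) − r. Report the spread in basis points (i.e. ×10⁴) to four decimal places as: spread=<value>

spread=123.1159

d₁ = [ln(V₀/D) + (r + σ²/2)T] / (σ√T)
   = [ln(382.7789/339.9654) + (0.0685 + 0.5·0.2221²)·4.8600] / (0.2221·√4.8600)
   = [0.118614 + 0.452778] / 0.489629 = 1.166990
d₂ = d₁ − σ√T = 1.166990 − 0.489629 = 0.677362
N(d₁) = 0.878393,  N(d₂) = 0.750912,  e^(−rT) = 0.716835
E₀ = V₀·N(d₁) − D·e^(−rT)·N(d₂)
   = 382.7789·0.878393 − 339.9654·0.716835·0.750912 = 153.233802
B₀ = V₀ − E₀ = 382.7789 − 153.233802 = 229.545098
spread = −(1/T)·ln(B₀/D) − r = −(1/4.8600)·ln(229.545098/339.9654) − 0.0685 = 0.01231159
in basis points: 0.01231159 × 10⁴ = 123.1159 bp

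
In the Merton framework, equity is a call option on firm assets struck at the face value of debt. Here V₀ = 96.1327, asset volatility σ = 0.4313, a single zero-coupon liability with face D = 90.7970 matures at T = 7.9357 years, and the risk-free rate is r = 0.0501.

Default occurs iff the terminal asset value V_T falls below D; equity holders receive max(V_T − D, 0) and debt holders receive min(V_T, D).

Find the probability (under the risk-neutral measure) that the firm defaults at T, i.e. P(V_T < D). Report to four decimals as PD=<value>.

PD=0.5922

d₁ = [ln(V₀/D) + (r + σ²/2)T] / (σ√T)
   = [ln(96.1327/90.7970) + (0.0501 + 0.5·0.4313²)·7.9357] / (0.4313·√7.9357)
   = [0.057103 + 1.135677] / 1.214988 = 0.981721
d₂ = d₁ − σ√T = 0.981721 − 1.214988 = -0.233267
risk-neutral PD = N(−d₂) = N(0.233267) = 0.592223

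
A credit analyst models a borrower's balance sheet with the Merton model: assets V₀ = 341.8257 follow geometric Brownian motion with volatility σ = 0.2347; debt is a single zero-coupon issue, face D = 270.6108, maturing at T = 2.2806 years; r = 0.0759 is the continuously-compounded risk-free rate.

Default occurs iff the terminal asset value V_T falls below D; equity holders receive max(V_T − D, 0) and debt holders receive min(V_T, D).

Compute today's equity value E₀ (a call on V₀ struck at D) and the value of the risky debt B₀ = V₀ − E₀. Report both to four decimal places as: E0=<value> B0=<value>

E0=120.3335 B0=221.4922

d₁ = [ln(V₀/D) + (r + σ²/2)T] / (σ√T)
   = [ln(341.8257/270.6108) + (0.0759 + 0.5·0.2347²)·2.2806] / (0.2347·√2.2806)
   = [0.233619 + 0.235910] / 0.354436 = 1.324723
d₂ = d₁ − σ√T = 1.324723 − 0.354436 = 0.970287
N(d₁) = 0.907368,  N(d₂) = 0.834048,  e^(−rT) = 0.841056
E₀ = V₀·N(d₁) − D·e^(−rT)·N(d₂)
   = 341.8257·0.907368 − 270.6108·0.841056·0.834048 = 120.333537
B₀ = V₀ − E₀ = 341.8257 − 120.333537 = 221.492163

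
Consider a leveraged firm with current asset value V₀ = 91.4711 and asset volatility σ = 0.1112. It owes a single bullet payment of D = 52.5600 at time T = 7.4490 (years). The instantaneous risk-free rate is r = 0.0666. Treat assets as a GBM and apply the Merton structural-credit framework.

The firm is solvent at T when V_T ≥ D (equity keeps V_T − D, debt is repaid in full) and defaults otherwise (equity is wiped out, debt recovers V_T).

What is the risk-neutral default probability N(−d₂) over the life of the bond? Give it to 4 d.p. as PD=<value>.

PD=0.0005

d₁ = [ln(V₀/D) + (r + σ²/2)T] / (σ√T)
   = [ln(91.4711/52.5600) + (0.0666 + 0.5·0.1112²)·7.4490] / (0.1112·√7.4490)
   = [0.554068 + 0.542158] / 0.303497 = 3.611989
d₂ = d₁ − σ√T = 3.611989 − 0.303497 = 3.308492
risk-neutral PD = N(−d₂) = N(-3.308492) = 0.000469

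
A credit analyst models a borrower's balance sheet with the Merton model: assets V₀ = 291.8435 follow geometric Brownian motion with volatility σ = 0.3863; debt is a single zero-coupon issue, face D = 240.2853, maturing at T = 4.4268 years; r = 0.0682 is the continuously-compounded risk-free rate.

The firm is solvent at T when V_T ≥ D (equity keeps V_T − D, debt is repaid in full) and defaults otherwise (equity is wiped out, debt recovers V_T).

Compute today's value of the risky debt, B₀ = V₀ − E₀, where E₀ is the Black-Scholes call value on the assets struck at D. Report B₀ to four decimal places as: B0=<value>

B0=148.3219

d₁ = [ln(V₀/D) + (r + σ²/2)T] / (σ√T)
   = [ln(291.8435/240.2853) + (0.0682 + 0.5·0.3863²)·4.4268] / (0.3863·√4.4268)
   = [0.194391 + 0.632208] / 0.812774 = 1.017010
d₂ = d₁ − σ√T = 1.017010 − 0.812774 = 0.204236
N(d₁) = 0.845426,  N(d₂) = 0.580916,  e^(−rT) = 0.739406
E₀ = V₀·N(d₁) − D·e^(−rT)·N(d₂)
   = 291.8435·0.845426 − 240.2853·0.739406·0.580916 = 143.521613
B₀ = V₀ − E₀ = 291.8435 − 143.521613 = 148.321887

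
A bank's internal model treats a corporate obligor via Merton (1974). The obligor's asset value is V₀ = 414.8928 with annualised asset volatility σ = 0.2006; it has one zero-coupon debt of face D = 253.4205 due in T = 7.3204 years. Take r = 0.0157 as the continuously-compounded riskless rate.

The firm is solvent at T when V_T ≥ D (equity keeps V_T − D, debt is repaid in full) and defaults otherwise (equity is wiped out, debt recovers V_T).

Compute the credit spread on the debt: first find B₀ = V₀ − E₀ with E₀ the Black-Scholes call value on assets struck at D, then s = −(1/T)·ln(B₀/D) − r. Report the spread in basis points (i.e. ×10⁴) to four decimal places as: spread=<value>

d₁ = [ln(V₀/D) + (r + σ²/2)T] / (σ√T)
   = [ln(414.8928/253.4205) + (0.0157 + 0.5·0.2006²)·7.3204] / (0.2006·√7.3204)
   = [0.492970 + 0.262218] / 0.542748 = 1.391415
d₂ = d₁ − σ√T = 1.391415 − 0.542748 = 0.848667
N(d₁) = 0.917950,  N(d₂) = 0.801967,  e^(−rT) = 0.891428
E₀ = V₀·N(d₁) − D·e^(−rT)·N(d₂)
   = 414.8928·0.917950 − 253.4205·0.891428·0.801967 = 199.681682
B₀ = V₀ − E₀ = 414.8928 − 199.681682 = 215.211118
spread = −(1/T)·ln(B₀/D) − r = −(1/7.3204)·ln(215.211118/253.4205) − 0.0157 = 0.00662537
in basis points: 0.00662537 × 10⁴ = 66.2537 bp

spread=66.2537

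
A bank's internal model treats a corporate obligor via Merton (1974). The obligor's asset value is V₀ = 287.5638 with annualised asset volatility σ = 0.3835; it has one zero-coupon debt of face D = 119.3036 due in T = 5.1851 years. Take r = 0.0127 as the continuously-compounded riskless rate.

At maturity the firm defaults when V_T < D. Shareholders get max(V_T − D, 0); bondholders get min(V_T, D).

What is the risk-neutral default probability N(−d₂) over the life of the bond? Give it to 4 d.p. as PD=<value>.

PD=0.2591

d₁ = [ln(V₀/D) + (r + σ²/2)T] / (σ√T)
   = [ln(287.5638/119.3036) + (0.0127 + 0.5·0.3835²)·5.1851] / (0.3835·√5.1851)
   = [0.879773 + 0.447143] / 0.873261 = 1.519496
d₂ = d₁ − σ√T = 1.519496 − 0.873261 = 0.646235
risk-neutral PD = N(−d₂) = N(-0.646235) = 0.259064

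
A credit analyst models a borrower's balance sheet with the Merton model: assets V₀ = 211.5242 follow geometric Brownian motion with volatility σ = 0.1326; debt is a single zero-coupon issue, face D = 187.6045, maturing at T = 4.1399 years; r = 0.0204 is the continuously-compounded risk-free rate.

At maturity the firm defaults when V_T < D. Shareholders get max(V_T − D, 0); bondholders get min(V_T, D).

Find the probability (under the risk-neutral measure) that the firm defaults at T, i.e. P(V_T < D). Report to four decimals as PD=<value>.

PD=0.2667

d₁ = [ln(V₀/D) + (r + σ²/2)T] / (σ√T)
   = [ln(211.5242/187.6045) + (0.0204 + 0.5·0.1326²)·4.1399] / (0.1326·√4.1399)
   = [0.120003 + 0.120849] / 0.269798 = 0.892716
d₂ = d₁ − σ√T = 0.892716 − 0.269798 = 0.622918
risk-neutral PD = N(−d₂) = N(-0.622918) = 0.266669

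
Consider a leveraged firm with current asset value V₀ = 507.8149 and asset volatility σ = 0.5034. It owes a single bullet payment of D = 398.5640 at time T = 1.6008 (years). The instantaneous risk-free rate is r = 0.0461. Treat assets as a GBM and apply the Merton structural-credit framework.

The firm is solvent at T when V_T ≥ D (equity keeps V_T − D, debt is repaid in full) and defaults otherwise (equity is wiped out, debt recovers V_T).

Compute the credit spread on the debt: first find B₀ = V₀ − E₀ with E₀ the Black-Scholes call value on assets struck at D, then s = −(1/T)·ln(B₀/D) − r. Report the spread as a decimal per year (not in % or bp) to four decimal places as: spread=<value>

d₁ = [ln(V₀/D) + (r + σ²/2)T] / (σ√T)
   = [ln(507.8149/398.5640) + (0.0461 + 0.5·0.5034²)·1.6008] / (0.5034·√1.6008)
   = [0.242249 + 0.276627] / 0.636915 = 0.814671
d₂ = d₁ − σ√T = 0.814671 − 0.636915 = 0.177755
N(d₁) = 0.792370,  N(d₂) = 0.570542,  e^(−rT) = 0.928860
E₀ = V₀·N(d₁) − D·e^(−rT)·N(d₂)
   = 507.8149·0.792370 − 398.5640·0.928860·0.570542 = 191.156403
B₀ = V₀ − E₀ = 507.8149 − 191.156403 = 316.658497
spread = −(1/T)·ln(B₀/D) − r = −(1/1.6008)·ln(316.658497/398.5640) − 0.0461 = 0.09760577

spread=0.0976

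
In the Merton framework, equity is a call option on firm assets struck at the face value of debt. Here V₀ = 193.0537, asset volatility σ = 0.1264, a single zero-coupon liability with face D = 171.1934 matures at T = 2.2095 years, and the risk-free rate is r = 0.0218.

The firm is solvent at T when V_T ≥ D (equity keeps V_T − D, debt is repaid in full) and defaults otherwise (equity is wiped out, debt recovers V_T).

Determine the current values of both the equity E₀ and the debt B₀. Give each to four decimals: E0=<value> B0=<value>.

E0=33.2752 B0=159.7785

d₁ = [ln(V₀/D) + (r + σ²/2)T] / (σ√T)
   = [ln(193.0537/171.1934) + (0.0218 + 0.5·0.1264²)·2.2095] / (0.1264·√2.2095)
   = [0.120174 + 0.065818] / 0.187886 = 0.989921
d₂ = d₁ − σ√T = 0.989921 − 0.187886 = 0.802035
N(d₁) = 0.838894,  N(d₂) = 0.788734,  e^(−rT) = 0.952975
E₀ = V₀·N(d₁) − D·e^(−rT)·N(d₂)
   = 193.0537·0.838894 − 171.1934·0.952975·0.788734 = 33.275179
B₀ = V₀ − E₀ = 193.0537 − 33.275179 = 159.778521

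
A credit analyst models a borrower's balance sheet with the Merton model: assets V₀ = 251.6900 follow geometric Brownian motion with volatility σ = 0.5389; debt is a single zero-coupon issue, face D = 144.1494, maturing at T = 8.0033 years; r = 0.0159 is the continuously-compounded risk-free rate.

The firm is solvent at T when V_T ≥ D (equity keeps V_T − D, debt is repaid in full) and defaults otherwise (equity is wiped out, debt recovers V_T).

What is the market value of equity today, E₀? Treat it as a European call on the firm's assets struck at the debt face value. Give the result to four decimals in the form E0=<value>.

E0=175.4203

d₁ = [ln(V₀/D) + (r + σ²/2)T] / (σ√T)
   = [ln(251.6900/144.1494) + (0.0159 + 0.5·0.5389²)·8.0033] / (0.5389·√8.0033)
   = [0.557348 + 1.289384] / 1.524554 = 1.211327
d₂ = d₁ − σ√T = 1.211327 − 1.524554 = -0.313227
N(d₁) = 0.887115,  N(d₂) = 0.377054,  e^(−rT) = 0.880511
E₀ = V₀·N(d₁) − D·e^(−rT)·N(d₂)
   = 251.6900·0.887115 − 144.1494·0.880511·0.377054 = 175.420287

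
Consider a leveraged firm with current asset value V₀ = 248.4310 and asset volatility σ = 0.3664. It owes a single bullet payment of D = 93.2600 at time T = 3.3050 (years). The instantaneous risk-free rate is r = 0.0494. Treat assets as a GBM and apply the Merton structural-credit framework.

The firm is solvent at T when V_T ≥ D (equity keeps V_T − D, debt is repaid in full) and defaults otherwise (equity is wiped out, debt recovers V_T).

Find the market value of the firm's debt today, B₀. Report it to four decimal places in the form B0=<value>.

d₁ = [ln(V₀/D) + (r + σ²/2)T] / (σ√T)
   = [ln(248.4310/93.2600) + (0.0494 + 0.5·0.3664²)·3.3050] / (0.3664·√3.3050)
   = [0.979774 + 0.385113] / 0.666103 = 2.049064
d₂ = d₁ − σ√T = 2.049064 − 0.666103 = 1.382962
N(d₁) = 0.979772,  N(d₂) = 0.916662,  e^(−rT) = 0.849364
E₀ = V₀·N(d₁) − D·e^(−rT)·N(d₂)
   = 248.4310·0.979772 − 93.2600·0.849364·0.916662 = 170.795409
B₀ = V₀ − E₀ = 248.4310 − 170.795409 = 77.635591

B0=77.6356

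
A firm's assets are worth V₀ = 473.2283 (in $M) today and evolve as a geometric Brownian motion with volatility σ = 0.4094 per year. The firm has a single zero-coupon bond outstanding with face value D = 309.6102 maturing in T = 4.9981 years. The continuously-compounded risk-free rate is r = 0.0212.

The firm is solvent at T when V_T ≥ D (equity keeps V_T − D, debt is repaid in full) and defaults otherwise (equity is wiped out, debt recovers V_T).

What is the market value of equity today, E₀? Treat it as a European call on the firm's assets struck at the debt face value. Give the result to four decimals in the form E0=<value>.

d₁ = [ln(V₀/D) + (r + σ²/2)T] / (σ√T)
   = [ln(473.2283/309.6102) + (0.0212 + 0.5·0.4094²)·4.9981] / (0.4094·√4.9981)
   = [0.424264 + 0.524821] / 0.915272 = 1.036943
d₂ = d₁ − σ√T = 1.036943 − 0.915272 = 0.121671
N(d₁) = 0.850119,  N(d₂) = 0.548420,  e^(−rT) = 0.899461
E₀ = V₀·N(d₁) − D·e^(−rT)·N(d₂)
   = 473.2283·0.850119 − 309.6102·0.899461·0.548420 = 249.574999

E0=249.5750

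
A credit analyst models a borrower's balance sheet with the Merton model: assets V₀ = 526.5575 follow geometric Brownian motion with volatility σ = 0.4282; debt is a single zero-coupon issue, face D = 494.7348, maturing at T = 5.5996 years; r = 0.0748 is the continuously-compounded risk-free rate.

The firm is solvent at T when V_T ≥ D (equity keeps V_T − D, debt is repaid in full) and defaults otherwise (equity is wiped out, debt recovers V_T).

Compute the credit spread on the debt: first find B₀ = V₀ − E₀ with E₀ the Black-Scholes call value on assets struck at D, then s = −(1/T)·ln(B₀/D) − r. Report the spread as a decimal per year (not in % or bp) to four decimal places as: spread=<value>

d₁ = [ln(V₀/D) + (r + σ²/2)T] / (σ√T)
   = [ln(526.5575/494.7348) + (0.0748 + 0.5·0.4282²)·5.5996] / (0.4282·√5.5996)
   = [0.062339 + 0.932208] / 1.013270 = 0.981522
d₂ = d₁ − σ√T = 0.981522 − 1.013270 = -0.031748
N(d₁) = 0.836832,  N(d₂) = 0.487337,  e^(−rT) = 0.657803
E₀ = V₀·N(d₁) − D·e^(−rT)·N(d₂)
   = 526.5575·0.836832 − 494.7348·0.657803·0.487337 = 282.042531
B₀ = V₀ − E₀ = 526.5575 − 282.042531 = 244.514969
spread = −(1/T)·ln(B₀/D) − r = −(1/5.5996)·ln(244.514969/494.7348) − 0.0748 = 0.05105637

spread=0.0511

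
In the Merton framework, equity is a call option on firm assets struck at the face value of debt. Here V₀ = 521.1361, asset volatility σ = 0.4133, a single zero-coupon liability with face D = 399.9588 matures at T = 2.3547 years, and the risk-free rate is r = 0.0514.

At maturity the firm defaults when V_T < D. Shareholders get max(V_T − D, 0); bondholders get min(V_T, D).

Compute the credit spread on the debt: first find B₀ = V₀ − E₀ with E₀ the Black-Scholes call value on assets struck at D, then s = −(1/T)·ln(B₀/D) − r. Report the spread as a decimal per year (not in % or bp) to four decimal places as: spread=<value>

spread=0.0565

d₁ = [ln(V₀/D) + (r + σ²/2)T] / (σ√T)
   = [ln(521.1361/399.9588) + (0.0514 + 0.5·0.4133²)·2.3547] / (0.4133·√2.3547)
   = [0.264650 + 0.322143] / 0.634210 = 0.925234
d₂ = d₁ − σ√T = 0.925234 − 0.634210 = 0.291023
N(d₁) = 0.822578,  N(d₂) = 0.614483,  e^(−rT) = 0.886006
E₀ = V₀·N(d₁) − D·e^(−rT)·N(d₂)
   = 521.1361·0.822578 − 399.9588·0.886006·0.614483 = 210.923063
B₀ = V₀ − E₀ = 521.1361 − 210.923063 = 310.213037
spread = −(1/T)·ln(B₀/D) − r = −(1/2.3547)·ln(310.213037/399.9588) − 0.0514 = 0.05651280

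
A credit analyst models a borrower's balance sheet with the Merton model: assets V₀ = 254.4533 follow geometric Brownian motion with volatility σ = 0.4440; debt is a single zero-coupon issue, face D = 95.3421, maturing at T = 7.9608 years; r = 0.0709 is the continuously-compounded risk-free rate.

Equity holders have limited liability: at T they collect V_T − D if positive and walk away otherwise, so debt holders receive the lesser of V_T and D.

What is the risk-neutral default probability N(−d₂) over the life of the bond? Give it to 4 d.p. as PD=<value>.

d₁ = [ln(V₀/D) + (r + σ²/2)T] / (σ√T)
   = [ln(254.4533/95.3421) + (0.0709 + 0.5·0.4440²)·7.9608] / (0.4440·√7.9608)
   = [0.981646 + 1.349101] / 1.252741 = 1.860517
d₂ = d₁ − σ√T = 1.860517 − 1.252741 = 0.607776
risk-neutral PD = N(−d₂) = N(-0.607776) = 0.271668

PD=0.2717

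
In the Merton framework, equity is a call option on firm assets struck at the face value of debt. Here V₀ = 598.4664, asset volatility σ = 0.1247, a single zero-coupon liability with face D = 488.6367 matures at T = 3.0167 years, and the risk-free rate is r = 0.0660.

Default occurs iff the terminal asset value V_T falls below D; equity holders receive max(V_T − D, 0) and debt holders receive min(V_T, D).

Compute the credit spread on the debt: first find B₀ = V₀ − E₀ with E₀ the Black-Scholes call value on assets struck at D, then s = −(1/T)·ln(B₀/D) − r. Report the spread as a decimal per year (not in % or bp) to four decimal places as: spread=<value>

d₁ = [ln(V₀/D) + (r + σ²/2)T] / (σ√T)
   = [ln(598.4664/488.6367) + (0.0660 + 0.5·0.1247²)·3.0167] / (0.1247·√3.0167)
   = [0.202751 + 0.222557] / 0.216587 = 1.963683
d₂ = d₁ − σ√T = 1.963683 − 0.216587 = 1.747096
N(d₁) = 0.975217,  N(d₂) = 0.959690,  e^(−rT) = 0.819466
E₀ = V₀·N(d₁) − D·e^(−rT)·N(d₂)
   = 598.4664·0.975217 − 488.6367·0.819466·0.959690 = 199.354238
B₀ = V₀ − E₀ = 598.4664 − 199.354238 = 399.112162
spread = −(1/T)·ln(B₀/D) − r = −(1/3.0167)·ln(399.112162/488.6367) − 0.0660 = 0.00108548

spread=0.0011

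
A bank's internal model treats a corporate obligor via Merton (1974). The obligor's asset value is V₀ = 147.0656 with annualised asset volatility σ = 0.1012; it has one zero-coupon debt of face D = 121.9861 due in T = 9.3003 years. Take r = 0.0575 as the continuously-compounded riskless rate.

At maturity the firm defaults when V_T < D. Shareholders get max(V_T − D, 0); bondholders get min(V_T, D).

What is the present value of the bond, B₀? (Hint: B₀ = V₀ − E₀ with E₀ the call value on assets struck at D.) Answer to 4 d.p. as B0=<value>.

B0=71.3577

d₁ = [ln(V₀/D) + (r + σ²/2)T] / (σ√T)
   = [ln(147.0656/121.9861) + (0.0575 + 0.5·0.1012²)·9.3003] / (0.1012·√9.3003)
   = [0.186972 + 0.582391] / 0.308623 = 2.492886
d₂ = d₁ − σ√T = 2.492886 − 0.308623 = 2.184262
N(d₁) = 0.993665,  N(d₂) = 0.985529,  e^(−rT) = 0.585806
E₀ = V₀·N(d₁) − D·e^(−rT)·N(d₂)
   = 147.0656·0.993665 − 121.9861·0.585806·0.985529 = 75.707861
B₀ = V₀ − E₀ = 147.0656 − 75.707861 = 71.357739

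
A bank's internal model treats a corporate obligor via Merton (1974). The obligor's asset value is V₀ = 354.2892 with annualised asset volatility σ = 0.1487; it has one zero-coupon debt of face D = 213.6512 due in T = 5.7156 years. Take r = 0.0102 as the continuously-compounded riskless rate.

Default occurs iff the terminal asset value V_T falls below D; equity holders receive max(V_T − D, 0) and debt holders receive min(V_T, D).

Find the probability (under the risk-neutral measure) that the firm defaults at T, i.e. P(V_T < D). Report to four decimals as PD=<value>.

d₁ = [ln(V₀/D) + (r + σ²/2)T] / (σ√T)
   = [ln(354.2892/213.6512) + (0.0102 + 0.5·0.1487²)·5.7156] / (0.1487·√5.7156)
   = [0.505769 + 0.121490] / 0.355502 = 1.764431
d₂ = d₁ − σ√T = 1.764431 − 0.355502 = 1.408930
risk-neutral PD = N(−d₂) = N(-1.408930) = 0.079428

PD=0.0794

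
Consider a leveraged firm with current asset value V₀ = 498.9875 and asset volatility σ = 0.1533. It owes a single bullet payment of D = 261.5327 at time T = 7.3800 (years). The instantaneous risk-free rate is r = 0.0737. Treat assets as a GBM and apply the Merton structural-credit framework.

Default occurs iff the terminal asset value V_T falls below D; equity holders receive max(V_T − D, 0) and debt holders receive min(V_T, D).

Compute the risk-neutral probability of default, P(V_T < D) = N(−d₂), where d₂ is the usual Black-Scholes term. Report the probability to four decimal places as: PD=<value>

PD=0.0040

d₁ = [ln(V₀/D) + (r + σ²/2)T] / (σ√T)
   = [ln(498.9875/261.5327) + (0.0737 + 0.5·0.1533²)·7.3800] / (0.1533·√7.3800)
   = [0.646022 + 0.630624] / 0.416457 = 3.065492
d₂ = d₁ − σ√T = 3.065492 − 0.416457 = 2.649035
risk-neutral PD = N(−d₂) = N(-2.649035) = 0.004036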